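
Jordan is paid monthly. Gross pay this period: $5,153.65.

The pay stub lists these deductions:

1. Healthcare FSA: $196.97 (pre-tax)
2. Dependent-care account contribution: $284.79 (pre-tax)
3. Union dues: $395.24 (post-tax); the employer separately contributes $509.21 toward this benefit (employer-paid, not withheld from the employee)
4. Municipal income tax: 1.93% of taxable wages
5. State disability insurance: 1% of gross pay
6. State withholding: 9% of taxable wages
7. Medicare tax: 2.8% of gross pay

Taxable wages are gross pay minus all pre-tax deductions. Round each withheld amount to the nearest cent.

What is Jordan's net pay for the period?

$3,570.17

Dependent-care account contribution: $284.79
Healthcare FSA: $196.97
Pre-tax total = $284.79 + $196.97 = $481.76
Taxable wages = $5,153.65 − $481.76 = $4,671.89
State withholding: $4,671.89 × 0.09 = $420.47
Municipal income tax: $4,671.89 × 0.0193 = $90.17
State disability insurance: $5,153.65 × 0.01 = $51.54
Medicare tax: $5,153.65 × 0.028 = $144.30
Union dues: $395.24
(Employer's $509.21 toward union dues is not withheld from the employee.)
Total deductions = $284.79 + $196.97 + $420.47 + $90.17 + $51.54 + $144.30 + $395.24 = $1,583.48
Net pay = $5,153.65 − $1,583.48 = $3,570.17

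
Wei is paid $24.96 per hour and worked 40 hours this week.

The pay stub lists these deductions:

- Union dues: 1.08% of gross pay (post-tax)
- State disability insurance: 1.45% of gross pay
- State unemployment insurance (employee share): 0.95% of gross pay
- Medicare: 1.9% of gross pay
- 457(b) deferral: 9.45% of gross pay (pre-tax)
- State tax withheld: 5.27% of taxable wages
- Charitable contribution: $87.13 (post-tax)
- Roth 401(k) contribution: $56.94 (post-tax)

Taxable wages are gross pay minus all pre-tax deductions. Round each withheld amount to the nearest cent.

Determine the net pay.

$658.63

Gross pay: 40 × $24.96 = $998.40
457(b) deferral: $998.40 × 0.0945 = $94.35
Taxable wages = $998.40 − $94.35 = $904.05
State tax withheld: $904.05 × 0.0527 = $47.64
Medicare: $998.40 × 0.019 = $18.97
State disability insurance: $998.40 × 0.0145 = $14.48
State unemployment insurance (employee share): $998.40 × 0.0095 = $9.48
Union dues: $998.40 × 0.0108 = $10.78
Charitable contribution: $87.13
Roth 401(k) contribution: $56.94
Total deductions = $94.35 + $47.64 + $18.97 + $14.48 + $9.48 + $10.78 + $87.13 + $56.94 = $339.77
Net pay = $998.40 − $339.77 = $658.63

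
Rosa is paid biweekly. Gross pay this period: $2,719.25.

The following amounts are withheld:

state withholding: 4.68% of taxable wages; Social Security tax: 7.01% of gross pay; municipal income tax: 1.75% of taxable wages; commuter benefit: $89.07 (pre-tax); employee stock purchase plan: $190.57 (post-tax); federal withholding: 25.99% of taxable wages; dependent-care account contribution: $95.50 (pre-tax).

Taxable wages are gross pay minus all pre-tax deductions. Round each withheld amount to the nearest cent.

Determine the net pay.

Dependent-care account contribution: $95.50
Commuter benefit: $89.07
Pre-tax total = $95.50 + $89.07 = $184.57
Taxable wages = $2,719.25 − $184.57 = $2,534.68
Federal withholding: $2,534.68 × 0.2599 = $658.76
State withholding: $2,534.68 × 0.0468 = $118.62
Municipal income tax: $2,534.68 × 0.0175 = $44.36
Social Security tax: $2,719.25 × 0.0701 = $190.62
Employee stock purchase plan: $190.57
Total deductions = $95.50 + $89.07 + $658.76 + $118.62 + $44.36 + $190.62 + $190.57 = $1,387.50
Net pay = $2,719.25 − $1,387.50 = $1,331.75

$1,331.75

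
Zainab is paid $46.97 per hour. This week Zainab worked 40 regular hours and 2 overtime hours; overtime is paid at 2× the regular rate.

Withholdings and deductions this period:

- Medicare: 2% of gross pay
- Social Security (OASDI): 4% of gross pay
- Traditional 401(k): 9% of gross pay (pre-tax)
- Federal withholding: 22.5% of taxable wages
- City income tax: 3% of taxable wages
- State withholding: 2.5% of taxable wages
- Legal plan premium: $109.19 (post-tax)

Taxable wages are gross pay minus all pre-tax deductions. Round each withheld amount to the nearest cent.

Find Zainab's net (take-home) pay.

$1120.90

Regular pay: 40 × $46.97 = $1878.80
Overtime pay: 2 × $46.97 × 2 = $187.88
Gross pay = $1878.80 + $187.88 = $2066.68
Traditional 401(k): $2066.68 × 0.09 = $186.00
Taxable wages = $2066.68 − $186.00 = $1880.68
City income tax: $1880.68 × 0.03 = $56.42
State withholding: $1880.68 × 0.025 = $47.02
Federal withholding: $1880.68 × 0.225 = $423.15
Medicare: $2066.68 × 0.02 = $41.33
Social Security (OASDI): $2066.68 × 0.04 = $82.67
Legal plan premium: $109.19
Total deductions = $186.00 + $56.42 + $47.02 + $423.15 + $41.33 + $82.67 + $109.19 = $945.78
Net pay = $2066.68 − $945.78 = $1120.90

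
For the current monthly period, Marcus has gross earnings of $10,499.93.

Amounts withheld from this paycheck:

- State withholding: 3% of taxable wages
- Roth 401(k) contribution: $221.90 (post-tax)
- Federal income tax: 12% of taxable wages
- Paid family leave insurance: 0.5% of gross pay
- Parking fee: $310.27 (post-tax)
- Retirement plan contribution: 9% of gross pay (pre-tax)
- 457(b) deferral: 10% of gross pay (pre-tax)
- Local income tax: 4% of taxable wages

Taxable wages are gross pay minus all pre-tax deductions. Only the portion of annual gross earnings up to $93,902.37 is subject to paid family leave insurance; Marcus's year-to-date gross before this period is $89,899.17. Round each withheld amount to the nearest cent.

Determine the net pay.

$6,336.82

Retirement plan contribution: $10,499.93 × 0.09 = $944.99
457(b) deferral: $10,499.93 × 0.1 = $1,049.99
Pre-tax total = $944.99 + $1,049.99 = $1,994.98
Taxable wages = $10,499.93 − $1,994.98 = $8,504.95
Federal income tax: $8,504.95 × 0.12 = $1,020.59
State withholding: $8,504.95 × 0.03 = $255.15
Local income tax: $8,504.95 × 0.04 = $340.20
Paid family leave insurance: only $93,902.37 − $89,899.17 = $4,003.20 of this check is subject → $4,003.20 × 0.005 = $20.02
Roth 401(k) contribution: $221.90
Parking fee: $310.27
Total deductions = $944.99 + $1,049.99 + $1,020.59 + $255.15 + $340.20 + $20.02 + $221.90 + $310.27 = $4,163.11
Net pay = $10,499.93 − $4,163.11 = $6,336.82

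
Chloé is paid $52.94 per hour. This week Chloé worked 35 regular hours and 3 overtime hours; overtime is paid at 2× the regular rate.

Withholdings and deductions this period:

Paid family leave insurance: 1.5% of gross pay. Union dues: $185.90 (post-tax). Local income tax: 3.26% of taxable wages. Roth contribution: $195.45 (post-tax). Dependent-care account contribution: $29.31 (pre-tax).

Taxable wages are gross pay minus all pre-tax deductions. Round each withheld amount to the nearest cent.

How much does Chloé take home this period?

$1,657.52

Regular pay: 35 × $52.94 = $1,852.90
Overtime pay: 3 × $52.94 × 2 = $317.64
Gross pay = $1,852.90 + $317.64 = $2,170.54
Dependent-care account contribution: $29.31
Taxable wages = $2,170.54 − $29.31 = $2,141.23
Local income tax: $2,141.23 × 0.0326 = $69.80
Paid family leave insurance: $2,170.54 × 0.015 = $32.56
Union dues: $185.90
Roth contribution: $195.45
Total deductions = $29.31 + $69.80 + $32.56 + $185.90 + $195.45 = $513.02
Net pay = $2,170.54 − $513.02 = $1,657.52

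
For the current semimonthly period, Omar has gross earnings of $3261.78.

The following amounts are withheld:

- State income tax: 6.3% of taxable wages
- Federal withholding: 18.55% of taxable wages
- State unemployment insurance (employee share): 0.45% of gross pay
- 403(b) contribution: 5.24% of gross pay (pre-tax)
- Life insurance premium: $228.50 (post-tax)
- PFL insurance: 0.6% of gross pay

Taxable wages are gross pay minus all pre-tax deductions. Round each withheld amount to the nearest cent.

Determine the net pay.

$2060.04

403(b) contribution: $3261.78 × 0.0524 = $170.92
Taxable wages = $3261.78 − $170.92 = $3090.86
Federal withholding: $3090.86 × 0.1855 = $573.35
State income tax: $3090.86 × 0.063 = $194.72
PFL insurance: $3261.78 × 0.006 = $19.57
State unemployment insurance (employee share): $3261.78 × 0.0045 = $14.68
Life insurance premium: $228.50
Total deductions = $170.92 + $573.35 + $194.72 + $19.57 + $14.68 + $228.50 = $1201.74
Net pay = $3261.78 − $1201.74 = $2060.04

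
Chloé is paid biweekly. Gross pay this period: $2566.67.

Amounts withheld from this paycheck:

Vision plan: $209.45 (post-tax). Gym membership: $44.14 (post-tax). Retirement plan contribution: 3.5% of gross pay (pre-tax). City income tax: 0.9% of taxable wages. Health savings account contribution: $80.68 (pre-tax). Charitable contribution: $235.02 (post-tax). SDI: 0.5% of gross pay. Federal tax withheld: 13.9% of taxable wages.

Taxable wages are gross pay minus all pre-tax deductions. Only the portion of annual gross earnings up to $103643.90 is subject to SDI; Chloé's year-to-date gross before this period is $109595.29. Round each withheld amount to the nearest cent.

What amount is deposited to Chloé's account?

Health savings account contribution: $80.68
Retirement plan contribution: $2566.67 × 0.035 = $89.83
Pre-tax total = $80.68 + $89.83 = $170.51
Taxable wages = $2566.67 − $170.51 = $2396.16
City income tax: $2396.16 × 0.009 = $21.57
Federal tax withheld: $2396.16 × 0.139 = $333.07
SDI: annual cap $103643.90 already reached (YTD $109595.29), so $0.00
Charitable contribution: $235.02
Vision plan: $209.45
Gym membership: $44.14
Total deductions = $80.68 + $89.83 + $21.57 + $333.07 + $0.00 + $235.02 + $209.45 + $44.14 = $1013.76
Net pay = $2566.67 − $1013.76 = $1552.91

$1552.91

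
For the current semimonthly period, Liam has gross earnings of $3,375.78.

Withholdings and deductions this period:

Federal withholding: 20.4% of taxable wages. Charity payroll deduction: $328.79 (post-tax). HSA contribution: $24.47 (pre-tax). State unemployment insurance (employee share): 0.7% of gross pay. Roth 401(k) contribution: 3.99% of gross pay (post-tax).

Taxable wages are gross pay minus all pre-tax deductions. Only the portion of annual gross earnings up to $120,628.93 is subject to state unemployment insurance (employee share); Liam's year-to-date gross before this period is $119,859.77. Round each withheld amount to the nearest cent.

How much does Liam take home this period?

HSA contribution: $24.47
Taxable wages = $3,375.78 − $24.47 = $3,351.31
Federal withholding: $3,351.31 × 0.204 = $683.67
State unemployment insurance (employee share): only $120,628.93 − $119,859.77 = $769.16 of this check is subject → $769.16 × 0.007 = $5.38
Charity payroll deduction: $328.79
Roth 401(k) contribution: $3,375.78 × 0.0399 = $134.69
Total deductions = $24.47 + $683.67 + $5.38 + $328.79 + $134.69 = $1,177.00
Net pay = $3,375.78 − $1,177.00 = $2,198.78

$2,198.78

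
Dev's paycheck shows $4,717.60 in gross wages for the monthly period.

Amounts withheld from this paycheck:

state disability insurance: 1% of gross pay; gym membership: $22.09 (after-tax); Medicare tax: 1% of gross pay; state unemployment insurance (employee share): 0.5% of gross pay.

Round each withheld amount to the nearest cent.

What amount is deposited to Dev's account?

$4,577.56

State disability insurance: $4,717.60 × 0.01 = $47.18
State unemployment insurance (employee share): $4,717.60 × 0.005 = $23.59
Medicare tax: $4,717.60 × 0.01 = $47.18
Gym membership: $22.09
Total deductions = $47.18 + $23.59 + $47.18 + $22.09 = $140.04
Net pay = $4,717.60 − $140.04 = $4,577.56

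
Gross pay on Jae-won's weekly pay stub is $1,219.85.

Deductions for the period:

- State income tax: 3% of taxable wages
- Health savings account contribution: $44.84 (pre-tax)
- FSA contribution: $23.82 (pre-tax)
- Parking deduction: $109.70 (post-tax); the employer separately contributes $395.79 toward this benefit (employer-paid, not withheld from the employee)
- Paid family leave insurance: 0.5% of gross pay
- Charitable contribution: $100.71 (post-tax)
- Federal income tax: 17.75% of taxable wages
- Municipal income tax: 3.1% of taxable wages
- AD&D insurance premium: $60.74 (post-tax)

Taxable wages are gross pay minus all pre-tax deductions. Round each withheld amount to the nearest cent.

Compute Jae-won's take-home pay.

Health savings account contribution: $44.84
FSA contribution: $23.82
Pre-tax total = $44.84 + $23.82 = $68.66
Taxable wages = $1,219.85 − $68.66 = $1,151.19
State income tax: $1,151.19 × 0.03 = $34.54
Federal income tax: $1,151.19 × 0.1775 = $204.34
Municipal income tax: $1,151.19 × 0.031 = $35.69
Paid family leave insurance: $1,219.85 × 0.005 = $6.10
AD&D insurance premium: $60.74
Charitable contribution: $100.71
Parking deduction: $109.70
(Employer's $395.79 toward parking deduction is not withheld from the employee.)
Total deductions = $44.84 + $23.82 + $34.54 + $204.34 + $35.69 + $6.10 + $60.74 + $100.71 + $109.70 = $620.48
Net pay = $1,219.85 − $620.48 = $599.37

$599.37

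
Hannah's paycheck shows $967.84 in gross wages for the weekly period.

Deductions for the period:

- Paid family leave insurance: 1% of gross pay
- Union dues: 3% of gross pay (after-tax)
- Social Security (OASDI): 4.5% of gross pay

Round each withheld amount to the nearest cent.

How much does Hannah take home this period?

$885.57

Social Security (OASDI): $967.84 × 0.045 = $43.55
Paid family leave insurance: $967.84 × 0.01 = $9.68
Union dues: $967.84 × 0.03 = $29.04
Total deductions = $43.55 + $9.68 + $29.04 = $82.27
Net pay = $967.84 − $82.27 = $885.57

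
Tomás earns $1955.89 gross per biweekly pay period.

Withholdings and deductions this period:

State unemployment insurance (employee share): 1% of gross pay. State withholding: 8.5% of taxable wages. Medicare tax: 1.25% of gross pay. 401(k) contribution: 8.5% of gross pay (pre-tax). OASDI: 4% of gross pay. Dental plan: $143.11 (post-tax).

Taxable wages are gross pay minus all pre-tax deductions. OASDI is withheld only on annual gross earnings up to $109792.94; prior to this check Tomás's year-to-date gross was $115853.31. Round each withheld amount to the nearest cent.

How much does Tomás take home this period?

401(k) contribution: $1955.89 × 0.085 = $166.25
Taxable wages = $1955.89 − $166.25 = $1789.64
State withholding: $1789.64 × 0.085 = $152.12
OASDI: annual cap $109792.94 already reached (YTD $115853.31), so $0.00
State unemployment insurance (employee share): $1955.89 × 0.01 = $19.56
Medicare tax: $1955.89 × 0.0125 = $24.45
Dental plan: $143.11
Total deductions = $166.25 + $152.12 + $0.00 + $19.56 + $24.45 + $143.11 = $505.49
Net pay = $1955.89 − $505.49 = $1450.40

$1450.40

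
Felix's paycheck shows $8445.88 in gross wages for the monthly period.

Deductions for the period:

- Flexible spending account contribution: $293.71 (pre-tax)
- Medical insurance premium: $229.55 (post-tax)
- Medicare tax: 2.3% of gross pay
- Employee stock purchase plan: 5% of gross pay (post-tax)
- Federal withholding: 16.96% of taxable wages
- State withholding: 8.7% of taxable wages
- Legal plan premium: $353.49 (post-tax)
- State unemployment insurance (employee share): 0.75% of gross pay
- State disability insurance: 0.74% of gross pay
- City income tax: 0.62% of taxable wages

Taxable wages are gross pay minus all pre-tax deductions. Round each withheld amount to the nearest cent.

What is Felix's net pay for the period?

Flexible spending account contribution: $293.71
Taxable wages = $8445.88 − $293.71 = $8152.17
Federal withholding: $8152.17 × 0.1696 = $1382.61
State withholding: $8152.17 × 0.087 = $709.24
City income tax: $8152.17 × 0.0062 = $50.54
Medicare tax: $8445.88 × 0.023 = $194.26
State disability insurance: $8445.88 × 0.0074 = $62.50
State unemployment insurance (employee share): $8445.88 × 0.0075 = $63.34
Legal plan premium: $353.49
Medical insurance premium: $229.55
Employee stock purchase plan: $8445.88 × 0.05 = $422.29
Total deductions = $293.71 + $1382.61 + $709.24 + $50.54 + $194.26 + $62.50 + $63.34 + $353.49 + $229.55 + $422.29 = $3761.53
Net pay = $8445.88 − $3761.53 = $4684.35

$4684.35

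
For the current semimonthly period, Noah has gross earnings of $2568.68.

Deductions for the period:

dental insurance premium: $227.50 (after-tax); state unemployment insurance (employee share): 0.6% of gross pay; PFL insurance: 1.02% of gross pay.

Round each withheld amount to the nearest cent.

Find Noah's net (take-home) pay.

State unemployment insurance (employee share): $2568.68 × 0.006 = $15.41
PFL insurance: $2568.68 × 0.0102 = $26.20
Dental insurance premium: $227.50
Total deductions = $15.41 + $26.20 + $227.50 = $269.11
Net pay = $2568.68 − $269.11 = $2299.57

$2299.57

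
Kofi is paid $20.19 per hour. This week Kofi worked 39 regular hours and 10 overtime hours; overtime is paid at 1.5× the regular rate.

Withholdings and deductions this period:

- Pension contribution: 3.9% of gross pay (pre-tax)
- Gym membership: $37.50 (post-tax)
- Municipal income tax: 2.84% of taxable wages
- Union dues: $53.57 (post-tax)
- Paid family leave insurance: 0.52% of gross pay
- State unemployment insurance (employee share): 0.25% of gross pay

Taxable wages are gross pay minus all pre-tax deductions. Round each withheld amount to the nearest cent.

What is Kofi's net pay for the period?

$918.51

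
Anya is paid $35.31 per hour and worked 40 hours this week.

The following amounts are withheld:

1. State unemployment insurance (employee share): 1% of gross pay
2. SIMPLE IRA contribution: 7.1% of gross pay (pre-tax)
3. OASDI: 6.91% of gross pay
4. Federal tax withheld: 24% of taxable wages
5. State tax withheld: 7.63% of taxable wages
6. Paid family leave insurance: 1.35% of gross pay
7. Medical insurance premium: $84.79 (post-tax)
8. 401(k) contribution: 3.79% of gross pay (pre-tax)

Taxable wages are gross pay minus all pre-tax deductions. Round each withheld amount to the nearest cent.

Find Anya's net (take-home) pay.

Gross pay: 40 × $35.31 = $1,412.40
401(k) contribution: $1,412.40 × 0.0379 = $53.53
SIMPLE IRA contribution: $1,412.40 × 0.071 = $100.28
Pre-tax total = $53.53 + $100.28 = $153.81
Taxable wages = $1,412.40 − $153.81 = $1,258.59
Federal tax withheld: $1,258.59 × 0.24 = $302.06
State tax withheld: $1,258.59 × 0.0763 = $96.03
Paid family leave insurance: $1,412.40 × 0.0135 = $19.07
OASDI: $1,412.40 × 0.0691 = $97.60
State unemployment insurance (employee share): $1,412.40 × 0.01 = $14.12
Medical insurance premium: $84.79
Total deductions = $53.53 + $100.28 + $302.06 + $96.03 + $19.07 + $97.60 + $14.12 + $84.79 = $767.48
Net pay = $1,412.40 − $767.48 = $644.92

$644.92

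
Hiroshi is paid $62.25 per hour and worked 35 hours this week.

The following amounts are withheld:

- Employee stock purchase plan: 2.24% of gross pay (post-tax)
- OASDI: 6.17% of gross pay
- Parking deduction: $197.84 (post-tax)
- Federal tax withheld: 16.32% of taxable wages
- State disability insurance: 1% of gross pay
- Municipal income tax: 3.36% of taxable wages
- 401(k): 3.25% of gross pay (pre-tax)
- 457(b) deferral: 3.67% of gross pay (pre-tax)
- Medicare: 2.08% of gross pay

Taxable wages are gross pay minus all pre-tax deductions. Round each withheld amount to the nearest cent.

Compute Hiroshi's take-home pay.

$1,180.69

Gross pay: 35 × $62.25 = $2,178.75
457(b) deferral: $2,178.75 × 0.0367 = $79.96
401(k): $2,178.75 × 0.0325 = $70.81
Pre-tax total = $79.96 + $70.81 = $150.77
Taxable wages = $2,178.75 − $150.77 = $2,027.98
Federal tax withheld: $2,027.98 × 0.1632 = $330.97
Municipal income tax: $2,027.98 × 0.0336 = $68.14
OASDI: $2,178.75 × 0.0617 = $134.43
Medicare: $2,178.75 × 0.0208 = $45.32
State disability insurance: $2,178.75 × 0.01 = $21.79
Parking deduction: $197.84
Employee stock purchase plan: $2,178.75 × 0.0224 = $48.80
Total deductions = $79.96 + $70.81 + $330.97 + $68.14 + $134.43 + $45.32 + $21.79 + $197.84 + $48.80 = $998.06
Net pay = $2,178.75 − $998.06 = $1,180.69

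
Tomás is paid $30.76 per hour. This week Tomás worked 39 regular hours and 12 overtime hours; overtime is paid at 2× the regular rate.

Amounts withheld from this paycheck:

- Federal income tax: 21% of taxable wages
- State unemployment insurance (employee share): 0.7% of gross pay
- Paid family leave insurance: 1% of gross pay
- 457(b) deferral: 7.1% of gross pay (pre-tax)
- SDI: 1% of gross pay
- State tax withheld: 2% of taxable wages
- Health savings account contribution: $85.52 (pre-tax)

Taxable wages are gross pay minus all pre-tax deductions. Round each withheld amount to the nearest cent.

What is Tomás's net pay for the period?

Regular pay: 39 × $30.76 = $1,199.64
Overtime pay: 12 × $30.76 × 2 = $738.24
Gross pay = $1,199.64 + $738.24 = $1,937.88
457(b) deferral: $1,937.88 × 0.071 = $137.59
Health savings account contribution: $85.52
Pre-tax total = $137.59 + $85.52 = $223.11
Taxable wages = $1,937.88 − $223.11 = $1,714.77
Federal income tax: $1,714.77 × 0.21 = $360.10
State tax withheld: $1,714.77 × 0.02 = $34.30
SDI: $1,937.88 × 0.01 = $19.38
Paid family leave insurance: $1,937.88 × 0.01 = $19.38
State unemployment insurance (employee share): $1,937.88 × 0.007 = $13.57
Total deductions = $137.59 + $85.52 + $360.10 + $34.30 + $19.38 + $19.38 + $13.57 = $669.84
Net pay = $1,937.88 − $669.84 = $1,268.04

$1,268.04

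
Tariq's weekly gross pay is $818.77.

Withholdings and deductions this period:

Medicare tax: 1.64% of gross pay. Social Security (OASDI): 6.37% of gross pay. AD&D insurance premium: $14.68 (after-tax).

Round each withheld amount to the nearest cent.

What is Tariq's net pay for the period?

$738.50

Medicare tax: $818.77 × 0.0164 = $13.43
Social Security (OASDI): $818.77 × 0.0637 = $52.16
AD&D insurance premium: $14.68
Total deductions = $13.43 + $52.16 + $14.68 = $80.27
Net pay = $818.77 − $80.27 = $738.50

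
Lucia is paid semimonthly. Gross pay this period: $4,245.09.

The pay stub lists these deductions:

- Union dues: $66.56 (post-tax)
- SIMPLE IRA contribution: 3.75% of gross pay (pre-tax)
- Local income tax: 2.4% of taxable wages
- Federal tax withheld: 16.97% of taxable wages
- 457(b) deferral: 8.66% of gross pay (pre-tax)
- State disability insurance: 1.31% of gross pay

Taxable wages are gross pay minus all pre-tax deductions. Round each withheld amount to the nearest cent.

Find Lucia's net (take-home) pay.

$2,875.88

457(b) deferral: $4,245.09 × 0.0866 = $367.62
SIMPLE IRA contribution: $4,245.09 × 0.0375 = $159.19
Pre-tax total = $367.62 + $159.19 = $526.81
Taxable wages = $4,245.09 − $526.81 = $3,718.28
Federal tax withheld: $3,718.28 × 0.1697 = $630.99
Local income tax: $3,718.28 × 0.024 = $89.24
State disability insurance: $4,245.09 × 0.0131 = $55.61
Union dues: $66.56
Total deductions = $367.62 + $159.19 + $630.99 + $89.24 + $55.61 + $66.56 = $1,369.21
Net pay = $4,245.09 − $1,369.21 = $2,875.88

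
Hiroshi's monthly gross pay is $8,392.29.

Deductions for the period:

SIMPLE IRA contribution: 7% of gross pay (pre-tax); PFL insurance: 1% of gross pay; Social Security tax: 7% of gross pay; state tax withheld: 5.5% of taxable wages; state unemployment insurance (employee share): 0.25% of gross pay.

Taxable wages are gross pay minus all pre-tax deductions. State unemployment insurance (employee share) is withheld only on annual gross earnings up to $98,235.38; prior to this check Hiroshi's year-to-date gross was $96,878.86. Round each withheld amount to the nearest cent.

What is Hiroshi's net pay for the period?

$6,700.79

SIMPLE IRA contribution: $8,392.29 × 0.07 = $587.46
Taxable wages = $8,392.29 − $587.46 = $7,804.83
State tax withheld: $7,804.83 × 0.055 = $429.27
PFL insurance: $8,392.29 × 0.01 = $83.92
Social Security tax: $8,392.29 × 0.07 = $587.46
State unemployment insurance (employee share): only $98,235.38 − $96,878.86 = $1,356.52 of this check is subject → $1,356.52 × 0.0025 = $3.39
Total deductions = $587.46 + $429.27 + $83.92 + $587.46 + $3.39 = $1,691.50
Net pay = $8,392.29 − $1,691.50 = $6,700.79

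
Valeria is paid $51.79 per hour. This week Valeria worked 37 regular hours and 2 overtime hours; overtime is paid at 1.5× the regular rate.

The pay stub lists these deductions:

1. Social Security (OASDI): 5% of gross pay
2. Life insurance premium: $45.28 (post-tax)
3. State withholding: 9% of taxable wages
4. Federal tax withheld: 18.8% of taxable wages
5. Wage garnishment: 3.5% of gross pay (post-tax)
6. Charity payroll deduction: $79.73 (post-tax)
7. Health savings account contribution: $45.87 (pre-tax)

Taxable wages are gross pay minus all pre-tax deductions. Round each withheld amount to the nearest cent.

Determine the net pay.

Regular pay: 37 × $51.79 = $1,916.23
Overtime pay: 2 × $51.79 × 1.5 = $155.37
Gross pay = $1,916.23 + $155.37 = $2,071.60
Health savings account contribution: $45.87
Taxable wages = $2,071.60 − $45.87 = $2,025.73
State withholding: $2,025.73 × 0.09 = $182.32
Federal tax withheld: $2,025.73 × 0.188 = $380.84
Social Security (OASDI): $2,071.60 × 0.05 = $103.58
Life insurance premium: $45.28
Charity payroll deduction: $79.73
Wage garnishment: $2,071.60 × 0.035 = $72.51
Total deductions = $45.87 + $182.32 + $380.84 + $103.58 + $45.28 + $79.73 + $72.51 = $910.13
Net pay = $2,071.60 − $910.13 = $1,161.47

$1,161.47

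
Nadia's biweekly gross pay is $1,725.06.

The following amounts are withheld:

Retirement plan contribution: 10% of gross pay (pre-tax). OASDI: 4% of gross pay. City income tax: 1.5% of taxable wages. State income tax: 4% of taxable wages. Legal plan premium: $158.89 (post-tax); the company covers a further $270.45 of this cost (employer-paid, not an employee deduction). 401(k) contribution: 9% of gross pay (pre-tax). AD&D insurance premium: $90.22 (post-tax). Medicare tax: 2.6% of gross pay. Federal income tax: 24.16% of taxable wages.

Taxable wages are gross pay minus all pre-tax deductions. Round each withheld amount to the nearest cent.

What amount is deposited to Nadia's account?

Retirement plan contribution: $1,725.06 × 0.1 = $172.51
401(k) contribution: $1,725.06 × 0.09 = $155.26
Pre-tax total = $172.51 + $155.26 = $327.77
Taxable wages = $1,725.06 − $327.77 = $1,397.29
City income tax: $1,397.29 × 0.015 = $20.96
Federal income tax: $1,397.29 × 0.2416 = $337.59
State income tax: $1,397.29 × 0.04 = $55.89
Medicare tax: $1,725.06 × 0.026 = $44.85
OASDI: $1,725.06 × 0.04 = $69.00
AD&D insurance premium: $90.22
Legal plan premium: $158.89
(Employer's $270.45 toward legal plan premium is not withheld from the employee.)
Total deductions = $172.51 + $155.26 + $20.96 + $337.59 + $55.89 + $44.85 + $69.00 + $90.22 + $158.89 = $1,105.17
Net pay = $1,725.06 − $1,105.17 = $619.89

$619.89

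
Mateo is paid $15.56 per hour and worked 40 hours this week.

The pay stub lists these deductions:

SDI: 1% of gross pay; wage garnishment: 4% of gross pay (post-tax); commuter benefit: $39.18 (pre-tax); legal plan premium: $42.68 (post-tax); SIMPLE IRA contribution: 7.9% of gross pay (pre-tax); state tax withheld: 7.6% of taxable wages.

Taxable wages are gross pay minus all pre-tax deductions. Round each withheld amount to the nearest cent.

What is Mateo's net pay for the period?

Gross pay: 40 × $15.56 = $622.40
Commuter benefit: $39.18
SIMPLE IRA contribution: $622.40 × 0.079 = $49.17
Pre-tax total = $39.18 + $49.17 = $88.35
Taxable wages = $622.40 − $88.35 = $534.05
State tax withheld: $534.05 × 0.076 = $40.59
SDI: $622.40 × 0.01 = $6.22
Legal plan premium: $42.68
Wage garnishment: $622.40 × 0.04 = $24.90
Total deductions = $39.18 + $49.17 + $40.59 + $6.22 + $42.68 + $24.90 = $202.74
Net pay = $622.40 − $202.74 = $419.66

$419.66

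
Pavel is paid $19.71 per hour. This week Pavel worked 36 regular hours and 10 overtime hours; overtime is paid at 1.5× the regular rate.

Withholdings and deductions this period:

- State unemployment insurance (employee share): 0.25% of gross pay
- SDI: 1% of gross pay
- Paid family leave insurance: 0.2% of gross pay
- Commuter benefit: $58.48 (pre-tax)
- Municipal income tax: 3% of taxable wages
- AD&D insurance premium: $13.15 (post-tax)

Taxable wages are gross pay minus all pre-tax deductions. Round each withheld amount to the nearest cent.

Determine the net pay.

$890.61

Regular pay: 36 × $19.71 = $709.56
Overtime pay: 10 × $19.71 × 1.5 = $295.65
Gross pay = $709.56 + $295.65 = $1,005.21
Commuter benefit: $58.48
Taxable wages = $1,005.21 − $58.48 = $946.73
Municipal income tax: $946.73 × 0.03 = $28.40
SDI: $1,005.21 × 0.01 = $10.05
State unemployment insurance (employee share): $1,005.21 × 0.0025 = $2.51
Paid family leave insurance: $1,005.21 × 0.002 = $2.01
AD&D insurance premium: $13.15
Total deductions = $58.48 + $28.40 + $10.05 + $2.51 + $2.01 + $13.15 = $114.60
Net pay = $1,005.21 − $114.60 = $890.61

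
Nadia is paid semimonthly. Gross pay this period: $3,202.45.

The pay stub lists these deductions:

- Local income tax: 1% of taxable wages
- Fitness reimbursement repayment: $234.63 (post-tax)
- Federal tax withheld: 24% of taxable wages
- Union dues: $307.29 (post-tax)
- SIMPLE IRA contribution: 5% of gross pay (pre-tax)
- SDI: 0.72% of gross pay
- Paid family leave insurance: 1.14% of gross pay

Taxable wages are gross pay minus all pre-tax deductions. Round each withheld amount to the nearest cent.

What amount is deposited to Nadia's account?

$1,680.26

SIMPLE IRA contribution: $3,202.45 × 0.05 = $160.12
Taxable wages = $3,202.45 − $160.12 = $3,042.33
Federal tax withheld: $3,042.33 × 0.24 = $730.16
Local income tax: $3,042.33 × 0.01 = $30.42
Paid family leave insurance: $3,202.45 × 0.0114 = $36.51
SDI: $3,202.45 × 0.0072 = $23.06
Fitness reimbursement repayment: $234.63
Union dues: $307.29
Total deductions = $160.12 + $730.16 + $30.42 + $36.51 + $23.06 + $234.63 + $307.29 = $1,522.19
Net pay = $3,202.45 − $1,522.19 = $1,680.26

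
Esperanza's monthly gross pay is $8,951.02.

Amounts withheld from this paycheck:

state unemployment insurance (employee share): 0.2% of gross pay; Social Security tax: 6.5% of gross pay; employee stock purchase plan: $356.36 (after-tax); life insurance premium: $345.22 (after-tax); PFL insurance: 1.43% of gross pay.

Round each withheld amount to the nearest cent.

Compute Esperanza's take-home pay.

State unemployment insurance (employee share): $8,951.02 × 0.002 = $17.90
Social Security tax: $8,951.02 × 0.065 = $581.82
PFL insurance: $8,951.02 × 0.0143 = $128.00
Life insurance premium: $345.22
Employee stock purchase plan: $356.36
Total deductions = $17.90 + $581.82 + $128.00 + $345.22 + $356.36 = $1,429.30
Net pay = $8,951.02 − $1,429.30 = $7,521.72

$7,521.72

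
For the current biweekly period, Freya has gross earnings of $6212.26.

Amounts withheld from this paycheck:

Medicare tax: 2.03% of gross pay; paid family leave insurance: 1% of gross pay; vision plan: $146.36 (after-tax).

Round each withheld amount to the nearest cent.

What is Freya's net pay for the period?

Paid family leave insurance: $6212.26 × 0.01 = $62.12
Medicare tax: $6212.26 × 0.0203 = $126.11
Vision plan: $146.36
Total deductions = $62.12 + $126.11 + $146.36 = $334.59
Net pay = $6212.26 − $334.59 = $5877.67

$5877.67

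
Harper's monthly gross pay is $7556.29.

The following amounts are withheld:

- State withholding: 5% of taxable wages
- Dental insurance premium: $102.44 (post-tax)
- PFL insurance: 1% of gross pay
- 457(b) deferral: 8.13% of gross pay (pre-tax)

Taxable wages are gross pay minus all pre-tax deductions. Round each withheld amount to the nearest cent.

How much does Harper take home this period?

$6416.86

457(b) deferral: $7556.29 × 0.0813 = $614.33
Taxable wages = $7556.29 − $614.33 = $6941.96
State withholding: $6941.96 × 0.05 = $347.10
PFL insurance: $7556.29 × 0.01 = $75.56
Dental insurance premium: $102.44
Total deductions = $614.33 + $347.10 + $75.56 + $102.44 = $1139.43
Net pay = $7556.29 − $1139.43 = $6416.86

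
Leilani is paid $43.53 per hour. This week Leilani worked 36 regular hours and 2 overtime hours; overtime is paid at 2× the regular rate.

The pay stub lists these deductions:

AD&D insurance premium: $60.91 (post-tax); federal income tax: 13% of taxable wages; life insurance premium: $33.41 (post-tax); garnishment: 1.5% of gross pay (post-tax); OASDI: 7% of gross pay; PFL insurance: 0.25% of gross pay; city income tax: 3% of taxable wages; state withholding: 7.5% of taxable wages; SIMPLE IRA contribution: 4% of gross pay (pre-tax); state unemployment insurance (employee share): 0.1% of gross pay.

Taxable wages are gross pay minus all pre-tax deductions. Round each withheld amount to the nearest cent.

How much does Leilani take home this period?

$1,030.32

Regular pay: 36 × $43.53 = $1,567.08
Overtime pay: 2 × $43.53 × 2 = $174.12
Gross pay = $1,567.08 + $174.12 = $1,741.20
SIMPLE IRA contribution: $1,741.20 × 0.04 = $69.65
Taxable wages = $1,741.20 − $69.65 = $1,671.55
City income tax: $1,671.55 × 0.03 = $50.15
Federal income tax: $1,671.55 × 0.13 = $217.30
State withholding: $1,671.55 × 0.075 = $125.37
OASDI: $1,741.20 × 0.07 = $121.88
PFL insurance: $1,741.20 × 0.0025 = $4.35
State unemployment insurance (employee share): $1,741.20 × 0.001 = $1.74
Garnishment: $1,741.20 × 0.015 = $26.12
AD&D insurance premium: $60.91
Life insurance premium: $33.41
Total deductions = $69.65 + $50.15 + $217.30 + $125.37 + $121.88 + $4.35 + $1.74 + $26.12 + $60.91 + $33.41 = $710.88
Net pay = $1,741.20 − $710.88 = $1,030.32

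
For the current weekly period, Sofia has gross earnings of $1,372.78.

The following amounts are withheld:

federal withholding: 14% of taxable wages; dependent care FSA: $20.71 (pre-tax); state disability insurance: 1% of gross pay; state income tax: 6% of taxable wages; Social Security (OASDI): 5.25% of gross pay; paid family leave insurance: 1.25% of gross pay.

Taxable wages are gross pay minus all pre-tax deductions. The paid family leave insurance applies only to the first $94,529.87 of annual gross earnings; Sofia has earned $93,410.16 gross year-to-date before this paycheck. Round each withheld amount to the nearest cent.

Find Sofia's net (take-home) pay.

$981.86

Dependent care FSA: $20.71
Taxable wages = $1,372.78 − $20.71 = $1,352.07
Federal withholding: $1,352.07 × 0.14 = $189.29
State income tax: $1,352.07 × 0.06 = $81.12
State disability insurance: $1,372.78 × 0.01 = $13.73
Social Security (OASDI): $1,372.78 × 0.0525 = $72.07
Paid family leave insurance: only $94,529.87 − $93,410.16 = $1,119.71 of this check is subject → $1,119.71 × 0.0125 = $14.00
Total deductions = $20.71 + $189.29 + $81.12 + $13.73 + $72.07 + $14.00 = $390.92
Net pay = $1,372.78 − $390.92 = $981.86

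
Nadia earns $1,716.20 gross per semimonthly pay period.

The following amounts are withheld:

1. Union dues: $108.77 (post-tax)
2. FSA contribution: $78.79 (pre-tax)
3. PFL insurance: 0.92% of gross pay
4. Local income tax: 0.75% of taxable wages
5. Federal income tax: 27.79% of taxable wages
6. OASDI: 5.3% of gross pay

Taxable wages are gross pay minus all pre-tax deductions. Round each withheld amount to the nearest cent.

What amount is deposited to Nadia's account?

$954.57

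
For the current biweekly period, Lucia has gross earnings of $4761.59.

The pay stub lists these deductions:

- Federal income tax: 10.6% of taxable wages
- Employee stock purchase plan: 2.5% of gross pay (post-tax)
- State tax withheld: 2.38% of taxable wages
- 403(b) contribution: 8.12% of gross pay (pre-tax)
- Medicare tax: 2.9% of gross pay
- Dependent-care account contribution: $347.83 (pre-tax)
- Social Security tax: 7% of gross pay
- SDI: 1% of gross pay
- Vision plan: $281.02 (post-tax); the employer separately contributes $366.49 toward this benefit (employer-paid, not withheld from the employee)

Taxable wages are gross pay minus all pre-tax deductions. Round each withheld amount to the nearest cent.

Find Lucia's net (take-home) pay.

Dependent-care account contribution: $347.83
403(b) contribution: $4761.59 × 0.0812 = $386.64
Pre-tax total = $347.83 + $386.64 = $734.47
Taxable wages = $4761.59 − $734.47 = $4027.12
Federal income tax: $4027.12 × 0.106 = $426.87
State tax withheld: $4027.12 × 0.0238 = $95.85
Medicare tax: $4761.59 × 0.029 = $138.09
SDI: $4761.59 × 0.01 = $47.62
Social Security tax: $4761.59 × 0.07 = $333.31
Employee stock purchase plan: $4761.59 × 0.025 = $119.04
Vision plan: $281.02
(Employer's $366.49 toward vision plan is not withheld from the employee.)
Total deductions = $347.83 + $386.64 + $426.87 + $95.85 + $138.09 + $47.62 + $333.31 + $119.04 + $281.02 = $2176.27
Net pay = $4761.59 − $2176.27 = $2585.32

$2585.32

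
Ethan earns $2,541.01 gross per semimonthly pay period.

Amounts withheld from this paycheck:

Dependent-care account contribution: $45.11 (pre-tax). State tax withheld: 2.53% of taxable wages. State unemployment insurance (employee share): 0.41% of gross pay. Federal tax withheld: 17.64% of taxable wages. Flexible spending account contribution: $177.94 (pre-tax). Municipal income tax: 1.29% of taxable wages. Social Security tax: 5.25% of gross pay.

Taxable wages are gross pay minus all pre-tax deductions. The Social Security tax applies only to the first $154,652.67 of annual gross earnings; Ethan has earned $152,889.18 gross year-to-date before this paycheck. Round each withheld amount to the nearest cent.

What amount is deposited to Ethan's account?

Dependent-care account contribution: $45.11
Flexible spending account contribution: $177.94
Pre-tax total = $45.11 + $177.94 = $223.05
Taxable wages = $2,541.01 − $223.05 = $2,317.96
Federal tax withheld: $2,317.96 × 0.1764 = $408.89
State tax withheld: $2,317.96 × 0.0253 = $58.64
Municipal income tax: $2,317.96 × 0.0129 = $29.90
State unemployment insurance (employee share): $2,541.01 × 0.0041 = $10.42
Social Security tax: only $154,652.67 − $152,889.18 = $1,763.49 of this check is subject → $1,763.49 × 0.0525 = $92.58
Total deductions = $45.11 + $177.94 + $408.89 + $58.64 + $29.90 + $10.42 + $92.58 = $823.48
Net pay = $2,541.01 − $823.48 = $1,717.53

$1,717.53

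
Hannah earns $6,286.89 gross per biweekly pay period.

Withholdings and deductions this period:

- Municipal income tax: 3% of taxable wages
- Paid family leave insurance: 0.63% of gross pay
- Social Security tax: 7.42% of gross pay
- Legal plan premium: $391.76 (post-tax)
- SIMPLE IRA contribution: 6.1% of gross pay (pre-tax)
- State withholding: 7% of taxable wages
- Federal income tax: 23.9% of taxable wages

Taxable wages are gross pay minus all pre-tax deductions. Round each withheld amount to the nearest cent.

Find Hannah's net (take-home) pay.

$3,004.28

SIMPLE IRA contribution: $6,286.89 × 0.061 = $383.50
Taxable wages = $6,286.89 − $383.50 = $5,903.39
State withholding: $5,903.39 × 0.07 = $413.24
Federal income tax: $5,903.39 × 0.239 = $1,410.91
Municipal income tax: $5,903.39 × 0.03 = $177.10
Paid family leave insurance: $6,286.89 × 0.0063 = $39.61
Social Security tax: $6,286.89 × 0.0742 = $466.49
Legal plan premium: $391.76
Total deductions = $383.50 + $413.24 + $1,410.91 + $177.10 + $39.61 + $466.49 + $391.76 = $3,282.61
Net pay = $6,286.89 − $3,282.61 = $3,004.28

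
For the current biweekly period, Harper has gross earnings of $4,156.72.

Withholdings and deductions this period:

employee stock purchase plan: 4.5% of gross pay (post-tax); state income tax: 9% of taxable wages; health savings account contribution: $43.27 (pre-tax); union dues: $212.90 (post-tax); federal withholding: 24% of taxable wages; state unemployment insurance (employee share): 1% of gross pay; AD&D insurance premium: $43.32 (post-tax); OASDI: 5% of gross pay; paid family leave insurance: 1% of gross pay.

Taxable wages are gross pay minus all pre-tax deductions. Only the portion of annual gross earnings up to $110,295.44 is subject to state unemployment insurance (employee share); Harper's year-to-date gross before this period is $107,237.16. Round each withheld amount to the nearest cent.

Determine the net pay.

$2,032.75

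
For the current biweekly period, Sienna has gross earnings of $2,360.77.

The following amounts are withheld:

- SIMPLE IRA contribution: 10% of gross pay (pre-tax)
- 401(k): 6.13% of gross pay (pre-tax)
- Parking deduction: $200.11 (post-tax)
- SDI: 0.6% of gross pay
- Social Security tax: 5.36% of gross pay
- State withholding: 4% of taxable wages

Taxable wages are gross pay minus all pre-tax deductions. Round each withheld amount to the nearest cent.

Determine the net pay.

SIMPLE IRA contribution: $2,360.77 × 0.1 = $236.08
401(k): $2,360.77 × 0.0613 = $144.72
Pre-tax total = $236.08 + $144.72 = $380.80
Taxable wages = $2,360.77 − $380.80 = $1,979.97
State withholding: $1,979.97 × 0.04 = $79.20
Social Security tax: $2,360.77 × 0.0536 = $126.54
SDI: $2,360.77 × 0.006 = $14.16
Parking deduction: $200.11
Total deductions = $236.08 + $144.72 + $79.20 + $126.54 + $14.16 + $200.11 = $800.81
Net pay = $2,360.77 − $800.81 = $1,559.96

$1,559.96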